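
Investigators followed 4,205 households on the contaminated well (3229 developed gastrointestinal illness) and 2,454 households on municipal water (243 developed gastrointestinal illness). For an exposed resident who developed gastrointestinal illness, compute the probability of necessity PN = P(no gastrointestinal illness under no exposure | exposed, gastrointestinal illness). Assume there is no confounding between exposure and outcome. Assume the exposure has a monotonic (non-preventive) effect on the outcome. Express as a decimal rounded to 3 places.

PN ≈ 0.871

p₁ = P(outcome | exposed) = 3229/4205 = 0.7679
p₀ = P(outcome | unexposed) = 243/2454 = 0.099022
Under exogeneity and monotonicity, PN = (p₁ − p₀) / p₁.
PN = (0.7679 − 0.099022) / 0.7679 = 0.66887 / 0.7679 ≈ 0.8710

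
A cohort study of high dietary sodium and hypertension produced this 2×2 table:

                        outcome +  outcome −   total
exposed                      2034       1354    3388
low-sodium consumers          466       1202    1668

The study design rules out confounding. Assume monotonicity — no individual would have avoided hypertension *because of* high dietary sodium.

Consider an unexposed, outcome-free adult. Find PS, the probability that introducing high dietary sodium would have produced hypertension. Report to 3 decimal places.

PS ≈ 0.445

p₁ = P(outcome | exposed) = 2034/3388 = 0.60035
p₀ = P(outcome | unexposed) = 466/1668 = 0.27938
Under exogeneity and monotonicity, PS = (p₁ − p₀)/(1 − p₀).
PS = (0.60035 − 0.27938) / 0.72062 ≈ 0.4454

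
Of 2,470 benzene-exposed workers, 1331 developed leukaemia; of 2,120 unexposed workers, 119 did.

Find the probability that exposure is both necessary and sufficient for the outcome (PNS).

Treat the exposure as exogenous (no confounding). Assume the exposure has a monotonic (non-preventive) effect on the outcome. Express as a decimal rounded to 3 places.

p₁ = P(outcome | exposed) = 1331/2470 = 0.53887
p₀ = P(outcome | unexposed) = 119/2120 = 0.056132
Under exogeneity and monotonicity, PNS = p₁ − p₀.
PNS = 0.53887 − 0.056132 = 0.48273

PNS ≈ 0.483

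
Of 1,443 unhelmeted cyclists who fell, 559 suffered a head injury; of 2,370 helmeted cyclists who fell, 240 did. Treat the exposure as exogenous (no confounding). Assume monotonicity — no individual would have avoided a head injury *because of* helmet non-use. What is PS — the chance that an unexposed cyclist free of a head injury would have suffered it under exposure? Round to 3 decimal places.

PS ≈ 0.318

p₁ = P(outcome | exposed) = 559/1443 = 0.38739
p₀ = P(outcome | unexposed) = 240/2370 = 0.10127
Under exogeneity and monotonicity, PS = (p₁ − p₀) / (1 − p₀).
PS = (0.38739 − 0.10127) / (1 − 0.10127) = 0.28612 / 0.89873 ≈ 0.3184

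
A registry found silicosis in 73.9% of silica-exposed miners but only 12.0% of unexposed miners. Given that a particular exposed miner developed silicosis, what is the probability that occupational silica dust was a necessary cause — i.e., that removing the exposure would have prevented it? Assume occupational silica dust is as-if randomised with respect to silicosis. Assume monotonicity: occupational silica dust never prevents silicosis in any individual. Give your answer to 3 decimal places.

p₁ = 0.739, p₀ = 0.12.
Under exogeneity and monotonicity, PN = (p₁ − p₀) / p₁.
PN = (0.739 − 0.12) / 0.739 = 0.619 / 0.739 ≈ 0.8376

PN ≈ 0.838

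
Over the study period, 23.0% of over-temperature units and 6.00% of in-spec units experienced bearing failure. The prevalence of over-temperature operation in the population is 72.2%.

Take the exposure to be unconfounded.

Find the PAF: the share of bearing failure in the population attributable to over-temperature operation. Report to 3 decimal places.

p₁ = 0.23, p₀ = 0.06.
Overall risk P(Y=1) = π·p₁ + (1−π)·p₀ = 0.722×0.23 + 0.278×0.06 = 0.18274.
Under exogeneity, PAF = [P(Y=1) − p₀] / P(Y=1).
PAF = (0.18274 − 0.06) / 0.18274 ≈ 0.6717

PAF ≈ 0.672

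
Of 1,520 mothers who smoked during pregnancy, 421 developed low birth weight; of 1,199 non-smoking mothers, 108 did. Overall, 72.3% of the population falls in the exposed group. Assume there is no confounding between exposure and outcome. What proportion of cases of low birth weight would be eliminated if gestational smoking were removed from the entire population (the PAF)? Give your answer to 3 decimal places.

p₁ = P(outcome | exposed) = 421/1520 = 0.27697
p₀ = P(outcome | unexposed) = 108/1199 = 0.090075
Overall risk P(Y=1) = π·p₁ + (1−π)·p₀ = 0.723×0.27697 + 0.277×0.090075 = 0.2252.
Under exogeneity, PAF = [P(Y=1) − p₀] / P(Y=1).
PAF = (0.2252 − 0.090075) / 0.2252 ≈ 0.6000

PAF ≈ 0.600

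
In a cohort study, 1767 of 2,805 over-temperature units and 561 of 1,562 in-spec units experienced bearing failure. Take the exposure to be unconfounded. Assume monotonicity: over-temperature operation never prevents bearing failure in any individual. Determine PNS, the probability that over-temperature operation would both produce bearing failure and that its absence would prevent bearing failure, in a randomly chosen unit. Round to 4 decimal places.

p₁ = P(outcome | exposed) = 1767/2805 = 0.62995
p₀ = P(outcome | unexposed) = 561/1562 = 0.35915
Under exogeneity and monotonicity, PNS = p₁ − p₀.
PNS = 0.62995 − 0.35915 = 0.27079

PNS ≈ 0.2708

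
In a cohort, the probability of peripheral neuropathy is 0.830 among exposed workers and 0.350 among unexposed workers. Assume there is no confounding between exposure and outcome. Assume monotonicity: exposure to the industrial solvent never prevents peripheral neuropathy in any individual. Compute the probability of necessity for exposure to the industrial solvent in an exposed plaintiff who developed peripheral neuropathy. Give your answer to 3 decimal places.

PN ≈ 0.578

Let p₁ = 0.83, p₀ = 0.35.
Under exogeneity and monotonicity, PN = (p₁ − p₀) / p₁.
PN = (0.83 − 0.35) / 0.83 = 0.48 / 0.83 ≈ 0.5783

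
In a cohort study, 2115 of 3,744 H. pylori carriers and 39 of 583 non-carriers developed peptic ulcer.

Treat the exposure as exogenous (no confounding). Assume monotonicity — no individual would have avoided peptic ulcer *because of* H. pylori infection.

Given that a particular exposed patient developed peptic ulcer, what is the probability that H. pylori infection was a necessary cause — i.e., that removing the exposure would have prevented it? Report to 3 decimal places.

PN ≈ 0.882

p₁ = P(outcome | exposed) = 2115/3744 = 0.5649
p₀ = P(outcome | unexposed) = 39/583 = 0.066895
Under exogeneity and monotonicity, PN = (p₁ − p₀) / p₁.
PN = (0.5649 − 0.066895) / 0.5649 = 0.49801 / 0.5649 ≈ 0.8816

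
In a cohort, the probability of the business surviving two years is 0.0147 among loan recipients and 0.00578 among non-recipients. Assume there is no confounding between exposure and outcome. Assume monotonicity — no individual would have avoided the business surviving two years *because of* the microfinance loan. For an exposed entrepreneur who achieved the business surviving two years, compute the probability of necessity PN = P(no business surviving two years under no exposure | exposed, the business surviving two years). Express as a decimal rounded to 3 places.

PN ≈ 0.607

Let p₁ = 0.0147, p₀ = 0.00578.
Under exogeneity and monotonicity, PN = (p₁ − p₀) / p₁.
PN = (0.0147 − 0.00578) / 0.0147 = 0.00892 / 0.0147 ≈ 0.6068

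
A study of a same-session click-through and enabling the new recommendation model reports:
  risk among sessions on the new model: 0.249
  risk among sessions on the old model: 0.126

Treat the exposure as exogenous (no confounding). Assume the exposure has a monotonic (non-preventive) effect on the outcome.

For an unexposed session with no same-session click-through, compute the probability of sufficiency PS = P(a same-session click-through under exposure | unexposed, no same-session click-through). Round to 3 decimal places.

PS ≈ 0.141

Let p₁ = 0.249, p₀ = 0.126.
Under exogeneity and monotonicity, PS = (p₁ − p₀) / (1 − p₀).
PS = (0.249 − 0.126) / (1 − 0.126) = 0.123 / 0.874 ≈ 0.1407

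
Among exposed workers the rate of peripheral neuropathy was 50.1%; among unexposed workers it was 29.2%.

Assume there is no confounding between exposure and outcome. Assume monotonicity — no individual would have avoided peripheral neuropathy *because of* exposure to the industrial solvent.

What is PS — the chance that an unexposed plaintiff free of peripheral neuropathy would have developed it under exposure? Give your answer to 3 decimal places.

PS ≈ 0.295

p₁ = 0.501, p₀ = 0.292.
Under exogeneity and monotonicity, PS = (p₁ − p₀) / (1 − p₀).
PS = (0.501 − 0.292) / (1 − 0.292) = 0.209 / 0.708 ≈ 0.2952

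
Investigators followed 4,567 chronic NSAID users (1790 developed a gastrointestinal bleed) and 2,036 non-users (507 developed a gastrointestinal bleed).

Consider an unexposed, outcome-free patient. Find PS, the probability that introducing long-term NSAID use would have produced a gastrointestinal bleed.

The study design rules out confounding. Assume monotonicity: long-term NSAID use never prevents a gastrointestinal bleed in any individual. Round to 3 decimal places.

PS ≈ 0.190

p₁ = P(outcome | exposed) = 1790/4567 = 0.39194
p₀ = P(outcome | unexposed) = 507/2036 = 0.24902
Under exogeneity and monotonicity, PS = (p₁ − p₀) / (1 − p₀).
PS = (0.39194 − 0.24902) / (1 − 0.24902) = 0.14292 / 0.75098 ≈ 0.1903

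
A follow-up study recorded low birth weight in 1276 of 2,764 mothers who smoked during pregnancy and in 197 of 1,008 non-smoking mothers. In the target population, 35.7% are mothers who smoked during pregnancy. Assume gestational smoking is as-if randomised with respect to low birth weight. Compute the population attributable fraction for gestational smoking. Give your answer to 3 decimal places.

PAF ≈ 0.327

p₁ = P(outcome | exposed) = 1276/2764 = 0.46165
p₀ = P(outcome | unexposed) = 197/1008 = 0.19544
Overall risk P(Y=1) = π·p₁ + (1−π)·p₀ = 0.357×0.46165 + 0.643×0.19544 = 0.29047.
Under exogeneity, PAF = [P(Y=1) − p₀] / P(Y=1).
PAF = (0.29047 − 0.19544) / 0.29047 ≈ 0.3272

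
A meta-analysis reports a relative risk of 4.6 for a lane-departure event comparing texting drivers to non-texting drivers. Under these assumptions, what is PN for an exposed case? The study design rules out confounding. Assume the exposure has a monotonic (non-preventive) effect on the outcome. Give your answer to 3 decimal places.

Under exogeneity and monotonicity, PN = (RR − 1) / RR = 1 − 1/RR.
PN = (4.6 − 1) / 4.6 = 3.6 / 4.6 ≈ 0.7826

PN ≈ 0.783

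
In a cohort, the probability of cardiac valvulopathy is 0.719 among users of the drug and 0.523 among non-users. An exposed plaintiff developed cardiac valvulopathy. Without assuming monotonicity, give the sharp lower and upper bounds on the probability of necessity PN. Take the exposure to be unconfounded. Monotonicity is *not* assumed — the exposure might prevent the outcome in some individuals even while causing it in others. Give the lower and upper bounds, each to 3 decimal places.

0.273 ≤ PN ≤ 0.663

Let p₁ = 0.719, p₀ = 0.523.
Under exogeneity alone the bounds on PN are max{0,(p₁−p₀)/p₁} ≤ PN ≤ min{1,(1−p₀)/p₁}.
  lower = (p₁ − p₀)/p₁ = 0.196 / 0.719 ≈ 0.2726
  upper = min{1, (1 − p₀)/p₁} = 0.477 / 0.719 ≈ 0.6634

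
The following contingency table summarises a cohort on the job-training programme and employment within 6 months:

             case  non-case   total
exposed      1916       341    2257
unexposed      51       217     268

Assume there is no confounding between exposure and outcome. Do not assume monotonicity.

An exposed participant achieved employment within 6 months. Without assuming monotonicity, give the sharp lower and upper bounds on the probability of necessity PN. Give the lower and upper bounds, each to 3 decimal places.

0.776 ≤ PN ≤ 0.954

p₁ = P(outcome | exposed) = 1916/2257 = 0.84891
p₀ = P(outcome | unexposed) = 51/268 = 0.1903
Under exogeneity alone the bounds on PN are max{0,(p₁−p₀)/p₁} ≤ PN ≤ min{1,(1−p₀)/p₁}.
  lower = (p₁ − p₀)/p₁ = 0.65862 / 0.84891 ≈ 0.7758
  upper = min{1, (1 − p₀)/p₁} = 0.8097 / 0.84891 ≈ 0.9538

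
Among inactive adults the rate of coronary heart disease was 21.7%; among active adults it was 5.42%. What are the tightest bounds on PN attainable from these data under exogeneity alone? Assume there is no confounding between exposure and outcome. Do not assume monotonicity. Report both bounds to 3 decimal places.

0.750 ≤ PN ≤ 1.000

p₁ = 0.217, p₀ = 0.0542.
Under exogeneity alone the bounds on PN are max{0,(p₁−p₀)/p₁} ≤ PN ≤ min{1,(1−p₀)/p₁}.
  lower = (p₁ − p₀)/p₁ = 0.1628 / 0.217 ≈ 0.7502
  upper = min{1, (1 − p₀)/p₁} = 0.9458 / 0.217 ≈ 4.3585 → capped at 1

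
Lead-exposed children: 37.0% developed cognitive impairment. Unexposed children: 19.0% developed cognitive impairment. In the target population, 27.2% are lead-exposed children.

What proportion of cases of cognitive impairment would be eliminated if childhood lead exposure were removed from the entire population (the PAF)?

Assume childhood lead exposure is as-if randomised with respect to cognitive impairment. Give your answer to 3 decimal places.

p₁ = 0.37, p₀ = 0.19.
Overall risk P(Y=1) = π·p₁ + (1−π)·p₀ = 0.272×0.37 + 0.728×0.19 = 0.23896.
Under exogeneity, PAF = [P(Y=1) − p₀] / P(Y=1).
PAF = (0.23896 − 0.19) / 0.23896 ≈ 0.2049

PAF ≈ 0.205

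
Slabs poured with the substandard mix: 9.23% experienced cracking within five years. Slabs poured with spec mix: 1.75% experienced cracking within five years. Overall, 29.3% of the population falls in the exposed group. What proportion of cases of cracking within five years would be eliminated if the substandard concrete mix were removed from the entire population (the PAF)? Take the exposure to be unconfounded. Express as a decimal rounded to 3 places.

PAF ≈ 0.556

p₁ = 0.0923, p₀ = 0.0175.
Overall risk P(Y=1) = π·p₁ + (1−π)·p₀ = 0.293×0.0923 + 0.707×0.0175 = 0.039416.
Under exogeneity, PAF = [P(Y=1) − p₀] / P(Y=1).
PAF = (0.039416 − 0.0175) / 0.039416 ≈ 0.5560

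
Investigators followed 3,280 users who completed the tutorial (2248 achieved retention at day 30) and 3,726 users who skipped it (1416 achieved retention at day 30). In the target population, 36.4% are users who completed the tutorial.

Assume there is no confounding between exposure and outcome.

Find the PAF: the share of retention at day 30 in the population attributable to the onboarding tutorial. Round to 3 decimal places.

PAF ≈ 0.226

p₁ = P(outcome | exposed) = 2248/3280 = 0.68537
p₀ = P(outcome | unexposed) = 1416/3726 = 0.38003
Overall risk P(Y=1) = π·p₁ + (1−π)·p₀ = 0.364×0.68537 + 0.636×0.38003 = 0.49117.
Under exogeneity, PAF = [P(Y=1) − p₀] / P(Y=1).
PAF = (0.49117 − 0.38003) / 0.49117 ≈ 0.2263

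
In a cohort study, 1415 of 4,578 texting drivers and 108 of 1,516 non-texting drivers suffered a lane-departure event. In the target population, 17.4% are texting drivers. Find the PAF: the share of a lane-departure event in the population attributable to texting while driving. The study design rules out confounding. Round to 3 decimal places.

p₁ = P(outcome | exposed) = 1415/4578 = 0.30909
p₀ = P(outcome | unexposed) = 108/1516 = 0.07124
Overall risk P(Y=1) = π·p₁ + (1−π)·p₀ = 0.174×0.30909 + 0.826×0.07124 = 0.11263.
Under exogeneity, PAF = [P(Y=1) − p₀] / P(Y=1).
PAF = (0.11263 − 0.07124) / 0.11263 ≈ 0.3675

PAF ≈ 0.367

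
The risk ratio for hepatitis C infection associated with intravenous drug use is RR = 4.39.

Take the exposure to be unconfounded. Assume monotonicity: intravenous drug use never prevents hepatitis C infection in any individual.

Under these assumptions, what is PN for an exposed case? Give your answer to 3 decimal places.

Under exogeneity and monotonicity, PN = (RR − 1) / RR = 1 − 1/RR.
PN = (4.39 − 1) / 4.39 = 3.39 / 4.39 ≈ 0.7722

PN ≈ 0.772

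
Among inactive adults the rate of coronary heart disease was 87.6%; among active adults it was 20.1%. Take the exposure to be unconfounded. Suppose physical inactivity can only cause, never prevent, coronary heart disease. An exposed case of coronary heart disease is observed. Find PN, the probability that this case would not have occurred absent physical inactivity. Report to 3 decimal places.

PN ≈ 0.771

p₁ = 0.876, p₀ = 0.201.
Under exogeneity and monotonicity, PN = (p₁ − p₀) / p₁.
PN = (0.876 − 0.201) / 0.876 = 0.675 / 0.876 ≈ 0.7705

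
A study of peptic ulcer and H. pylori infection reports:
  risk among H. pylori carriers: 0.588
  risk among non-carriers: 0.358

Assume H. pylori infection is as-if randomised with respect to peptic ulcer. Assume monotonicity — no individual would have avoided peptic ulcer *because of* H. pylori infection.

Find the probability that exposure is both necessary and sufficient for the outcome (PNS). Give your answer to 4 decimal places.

Let p₁ = 0.588, p₀ = 0.358.
Under exogeneity and monotonicity, PNS = p₁ − p₀.
PNS = 0.588 − 0.358 = 0.23

PNS ≈ 0.2300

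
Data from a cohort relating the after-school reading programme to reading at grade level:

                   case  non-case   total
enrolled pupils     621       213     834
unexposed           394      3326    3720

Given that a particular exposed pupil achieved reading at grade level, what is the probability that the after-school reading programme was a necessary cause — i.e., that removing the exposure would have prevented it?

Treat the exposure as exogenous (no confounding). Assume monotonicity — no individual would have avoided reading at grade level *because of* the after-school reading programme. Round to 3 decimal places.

PN ≈ 0.858

p₁ = P(outcome | exposed) = 621/834 = 0.7446
p₀ = P(outcome | unexposed) = 394/3720 = 0.10591
Under exogeneity and monotonicity, PN = (p₁ − p₀) / p₁.
PN = (0.7446 − 0.10591) / 0.7446 = 0.63869 / 0.7446 ≈ 0.8578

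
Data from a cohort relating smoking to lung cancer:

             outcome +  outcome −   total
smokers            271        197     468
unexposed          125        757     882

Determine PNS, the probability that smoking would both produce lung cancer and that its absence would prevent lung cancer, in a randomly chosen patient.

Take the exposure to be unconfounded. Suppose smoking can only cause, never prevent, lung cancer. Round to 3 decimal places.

PNS ≈ 0.437

p₁ = P(outcome | exposed) = 271/468 = 0.57906
p₀ = P(outcome | unexposed) = 125/882 = 0.14172
Under exogeneity and monotonicity, PNS = p₁ − p₀.
PNS = 0.57906 − 0.14172 = 0.43734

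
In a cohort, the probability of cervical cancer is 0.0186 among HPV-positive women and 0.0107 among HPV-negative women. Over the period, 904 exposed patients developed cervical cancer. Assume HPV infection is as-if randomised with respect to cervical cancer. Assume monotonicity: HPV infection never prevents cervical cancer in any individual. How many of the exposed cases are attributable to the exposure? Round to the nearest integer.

Let p₁ = 0.0186, p₀ = 0.0107.
PN = (p₁ − p₀)/p₁ = (0.0186 − 0.0107) / 0.0186 ≈ 0.42473.
Attributable cases ≈ PN × (exposed cases) = 0.42473 × 904 ≈ 383.96.

about 384 cases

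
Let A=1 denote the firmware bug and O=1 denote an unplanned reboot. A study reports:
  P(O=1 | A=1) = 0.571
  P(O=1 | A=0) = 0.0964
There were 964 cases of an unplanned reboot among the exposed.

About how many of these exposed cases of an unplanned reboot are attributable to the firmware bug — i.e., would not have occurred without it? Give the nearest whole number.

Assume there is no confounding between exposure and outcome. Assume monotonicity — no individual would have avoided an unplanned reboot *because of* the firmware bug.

Let p₁ = 0.571, p₀ = 0.0964.
PN = (p₁ − p₀)/p₁ = (0.571 − 0.0964) / 0.571 ≈ 0.83117.
Attributable cases ≈ PN × (exposed cases) = 0.83117 × 964 ≈ 801.25.

about 801 cases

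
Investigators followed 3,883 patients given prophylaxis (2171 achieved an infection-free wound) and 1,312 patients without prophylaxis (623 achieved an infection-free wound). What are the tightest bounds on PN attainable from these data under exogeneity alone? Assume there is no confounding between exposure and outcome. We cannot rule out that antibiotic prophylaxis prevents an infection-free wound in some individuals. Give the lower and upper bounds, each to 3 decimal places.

p₁ = P(outcome | exposed) = 2171/3883 = 0.5591
p₀ = P(outcome | unexposed) = 623/1312 = 0.47485
Under exogeneity alone the bounds on PN are max{0,(p₁−p₀)/p₁} ≤ PN ≤ min{1,(1−p₀)/p₁}.
  lower = (p₁ − p₀)/p₁ = 0.084256 / 0.5591 ≈ 0.1507
  upper = min{1, (1 − p₀)/p₁} = 0.52515 / 0.5591 ≈ 0.9393

0.151 ≤ PN ≤ 0.939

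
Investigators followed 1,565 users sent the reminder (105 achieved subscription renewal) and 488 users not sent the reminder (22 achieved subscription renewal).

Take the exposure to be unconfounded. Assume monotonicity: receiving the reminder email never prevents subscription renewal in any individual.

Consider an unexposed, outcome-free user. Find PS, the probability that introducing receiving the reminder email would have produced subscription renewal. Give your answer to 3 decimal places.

PS ≈ 0.023

p₁ = P(outcome | exposed) = 105/1565 = 0.067093
p₀ = P(outcome | unexposed) = 22/488 = 0.045082
Under exogeneity and monotonicity, PS = (p₁ − p₀) / (1 − p₀).
PS = (0.067093 − 0.045082) / (1 − 0.045082) = 0.022011 / 0.95492 ≈ 0.0230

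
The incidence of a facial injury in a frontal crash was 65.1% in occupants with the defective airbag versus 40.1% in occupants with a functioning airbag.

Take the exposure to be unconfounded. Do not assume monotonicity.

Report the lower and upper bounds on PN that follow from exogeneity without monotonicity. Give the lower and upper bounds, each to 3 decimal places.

p₁ = 0.651, p₀ = 0.401.
Under exogeneity alone the bounds on PN are max{0,(p₁−p₀)/p₁} ≤ PN ≤ min{1,(1−p₀)/p₁}.
  lower = (p₁ − p₀)/p₁ = 0.25 / 0.651 ≈ 0.3840
  upper = min{1, (1 − p₀)/p₁} = 0.599 / 0.651 ≈ 0.9201

0.384 ≤ PN ≤ 0.920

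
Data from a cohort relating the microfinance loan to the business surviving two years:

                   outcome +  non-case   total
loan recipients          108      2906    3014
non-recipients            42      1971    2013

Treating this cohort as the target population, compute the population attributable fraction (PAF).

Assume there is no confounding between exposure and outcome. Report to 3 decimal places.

p₁ = P(outcome | exposed) = 108/3014 = 0.035833
p₀ = P(outcome | unexposed) = 42/2013 = 0.020864
Exposure prevalence π = 3014/5027 = 0.59956; overall risk P(Y=1) = 0.029839.
Under exogeneity, PAF = [P(Y=1) − p₀]/P(Y=1).
PAF = (0.029839 − 0.020864) / 0.029839 ≈ 0.3008

PAF ≈ 0.301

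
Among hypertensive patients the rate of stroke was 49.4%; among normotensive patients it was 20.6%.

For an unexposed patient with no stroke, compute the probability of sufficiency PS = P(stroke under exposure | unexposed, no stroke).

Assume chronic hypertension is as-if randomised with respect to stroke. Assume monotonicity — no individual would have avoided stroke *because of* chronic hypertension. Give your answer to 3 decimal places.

p₁ = 0.494, p₀ = 0.206.
Under exogeneity and monotonicity, PS = (p₁ − p₀) / (1 − p₀).
PS = (0.494 − 0.206) / (1 − 0.206) = 0.288 / 0.794 ≈ 0.3627

PS ≈ 0.363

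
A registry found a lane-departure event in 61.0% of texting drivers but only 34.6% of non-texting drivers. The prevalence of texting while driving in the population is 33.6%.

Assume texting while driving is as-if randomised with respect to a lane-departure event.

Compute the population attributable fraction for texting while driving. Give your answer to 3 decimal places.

PAF ≈ 0.204

p₁ = 0.61, p₀ = 0.346.
Overall risk P(Y=1) = π·p₁ + (1−π)·p₀ = 0.336×0.61 + 0.664×0.346 = 0.4347.
Under exogeneity, PAF = [P(Y=1) − p₀] / P(Y=1).
PAF = (0.4347 − 0.346) / 0.4347 ≈ 0.2041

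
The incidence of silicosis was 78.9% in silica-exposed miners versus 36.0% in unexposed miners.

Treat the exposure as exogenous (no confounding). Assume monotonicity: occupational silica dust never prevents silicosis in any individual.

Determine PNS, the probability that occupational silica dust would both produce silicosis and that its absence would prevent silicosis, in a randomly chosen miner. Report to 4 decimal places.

PNS ≈ 0.4290

p₁ = 0.789, p₀ = 0.36.
Under exogeneity and monotonicity, PNS = p₁ − p₀.
PNS = 0.789 − 0.36 = 0.429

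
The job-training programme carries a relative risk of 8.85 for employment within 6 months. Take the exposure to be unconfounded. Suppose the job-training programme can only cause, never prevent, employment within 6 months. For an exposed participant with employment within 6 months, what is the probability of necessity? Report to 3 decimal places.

Under exogeneity and monotonicity, PN = (RR − 1) / RR = 1 − 1/RR.
PN = (8.85 − 1) / 8.85 = 7.85 / 8.85 ≈ 0.8870

PN ≈ 0.887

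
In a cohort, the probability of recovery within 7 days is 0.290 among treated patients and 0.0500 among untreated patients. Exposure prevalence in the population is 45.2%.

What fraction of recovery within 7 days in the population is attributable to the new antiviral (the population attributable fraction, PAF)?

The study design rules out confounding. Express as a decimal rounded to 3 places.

PAF ≈ 0.685

Let p₁ = 0.29, p₀ = 0.05.
Overall risk P(Y=1) = π·p₁ + (1−π)·p₀ = 0.452×0.29 + 0.548×0.05 = 0.15848.
Under exogeneity, PAF = [P(Y=1) − p₀] / P(Y=1).
PAF = (0.15848 − 0.05) / 0.15848 ≈ 0.6845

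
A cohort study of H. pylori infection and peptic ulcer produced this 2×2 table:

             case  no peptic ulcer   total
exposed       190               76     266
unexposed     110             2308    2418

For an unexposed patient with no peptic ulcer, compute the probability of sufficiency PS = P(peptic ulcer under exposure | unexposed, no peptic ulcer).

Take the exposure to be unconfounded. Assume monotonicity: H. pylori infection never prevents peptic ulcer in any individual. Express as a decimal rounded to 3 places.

p₁ = P(outcome | exposed) = 190/266 = 0.71429
p₀ = P(outcome | unexposed) = 110/2418 = 0.045492
Under exogeneity and monotonicity, PS = (p₁ − p₀)/(1 − p₀).
PS = (0.71429 − 0.045492) / 0.95451 ≈ 0.7007

PS ≈ 0.701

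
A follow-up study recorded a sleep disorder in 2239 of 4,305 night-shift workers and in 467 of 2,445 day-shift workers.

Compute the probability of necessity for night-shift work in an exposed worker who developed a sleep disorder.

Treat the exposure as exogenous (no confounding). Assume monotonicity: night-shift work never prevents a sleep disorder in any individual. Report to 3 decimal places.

p₁ = P(outcome | exposed) = 2239/4305 = 0.52009
p₀ = P(outcome | unexposed) = 467/2445 = 0.191
Under exogeneity and monotonicity, PN = (p₁ − p₀) / p₁.
PN = (0.52009 − 0.191) / 0.52009 = 0.32909 / 0.52009 ≈ 0.6328

PN ≈ 0.633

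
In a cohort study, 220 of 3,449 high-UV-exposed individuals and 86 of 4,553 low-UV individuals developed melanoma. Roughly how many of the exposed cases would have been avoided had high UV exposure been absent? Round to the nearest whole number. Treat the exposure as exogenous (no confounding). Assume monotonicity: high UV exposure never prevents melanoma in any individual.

p₁ = P(outcome | exposed) = 220/3449 = 0.063787
p₀ = P(outcome | unexposed) = 86/4553 = 0.018889
PN = (p₁ − p₀)/p₁ = (0.063787 − 0.018889) / 0.063787 ≈ 0.70388.
Attributable cases ≈ PN × (exposed cases) = 0.70388 × 220 ≈ 154.85.

about 155 cases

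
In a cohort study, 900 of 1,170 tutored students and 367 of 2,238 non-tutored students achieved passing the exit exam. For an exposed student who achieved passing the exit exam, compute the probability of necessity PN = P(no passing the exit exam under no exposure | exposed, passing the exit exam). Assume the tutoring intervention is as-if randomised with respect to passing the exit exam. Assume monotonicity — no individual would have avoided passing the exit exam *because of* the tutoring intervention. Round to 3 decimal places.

PN ≈ 0.787

p₁ = P(outcome | exposed) = 900/1170 = 0.76923
p₀ = P(outcome | unexposed) = 367/2238 = 0.16399
Under exogeneity and monotonicity, PN = (p₁ − p₀) / p₁.
PN = (0.76923 − 0.16399) / 0.76923 = 0.60525 / 0.76923 ≈ 0.7868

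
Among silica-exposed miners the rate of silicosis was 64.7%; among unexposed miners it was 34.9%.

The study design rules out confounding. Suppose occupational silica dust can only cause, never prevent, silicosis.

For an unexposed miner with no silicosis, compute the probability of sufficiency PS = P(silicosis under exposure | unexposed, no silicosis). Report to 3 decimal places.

p₁ = 0.647, p₀ = 0.349.
Under exogeneity and monotonicity, PS = (p₁ − p₀) / (1 − p₀).
PS = (0.647 − 0.349) / (1 − 0.349) = 0.298 / 0.651 ≈ 0.4578

PS ≈ 0.458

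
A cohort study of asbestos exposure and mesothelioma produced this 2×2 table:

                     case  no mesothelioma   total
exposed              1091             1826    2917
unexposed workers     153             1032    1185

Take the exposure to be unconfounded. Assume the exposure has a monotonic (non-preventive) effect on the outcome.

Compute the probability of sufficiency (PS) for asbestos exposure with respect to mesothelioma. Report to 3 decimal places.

PS ≈ 0.281

p₁ = P(outcome | exposed) = 1091/2917 = 0.37401
p₀ = P(outcome | unexposed) = 153/1185 = 0.12911
Under exogeneity and monotonicity, PS = (p₁ − p₀)/(1 − p₀).
PS = (0.37401 − 0.12911) / 0.87089 ≈ 0.2812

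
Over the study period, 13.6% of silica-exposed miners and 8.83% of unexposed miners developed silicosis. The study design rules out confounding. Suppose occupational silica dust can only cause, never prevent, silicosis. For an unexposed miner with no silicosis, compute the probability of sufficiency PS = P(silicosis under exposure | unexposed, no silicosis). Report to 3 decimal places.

PS ≈ 0.052

p₁ = 0.136, p₀ = 0.0883.
Under exogeneity and monotonicity, PS = (p₁ − p₀) / (1 − p₀).
PS = (0.136 − 0.0883) / (1 − 0.0883) = 0.0477 / 0.9117 ≈ 0.0523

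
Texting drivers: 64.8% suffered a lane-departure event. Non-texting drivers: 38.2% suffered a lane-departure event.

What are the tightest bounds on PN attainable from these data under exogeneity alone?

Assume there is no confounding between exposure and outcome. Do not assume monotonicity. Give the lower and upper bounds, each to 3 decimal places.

p₁ = 0.648, p₀ = 0.382.
Under exogeneity alone the bounds on PN are max{0,(p₁−p₀)/p₁} ≤ PN ≤ min{1,(1−p₀)/p₁}.
  lower = (p₁ − p₀)/p₁ = 0.266 / 0.648 ≈ 0.4105
  upper = min{1, (1 − p₀)/p₁} = 0.618 / 0.648 ≈ 0.9537

0.410 ≤ PN ≤ 0.954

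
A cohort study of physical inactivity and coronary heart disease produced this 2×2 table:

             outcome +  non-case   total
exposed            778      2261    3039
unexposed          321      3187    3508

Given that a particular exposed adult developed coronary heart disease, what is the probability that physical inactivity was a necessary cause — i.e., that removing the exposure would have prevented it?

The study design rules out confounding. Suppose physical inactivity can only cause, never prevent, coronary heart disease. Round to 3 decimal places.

p₁ = P(outcome | exposed) = 778/3039 = 0.25601
p₀ = P(outcome | unexposed) = 321/3508 = 0.091505
Under exogeneity and monotonicity, PN = (p₁ − p₀) / p₁.
PN = (0.25601 − 0.091505) / 0.25601 = 0.1645 / 0.25601 ≈ 0.6426

PN ≈ 0.643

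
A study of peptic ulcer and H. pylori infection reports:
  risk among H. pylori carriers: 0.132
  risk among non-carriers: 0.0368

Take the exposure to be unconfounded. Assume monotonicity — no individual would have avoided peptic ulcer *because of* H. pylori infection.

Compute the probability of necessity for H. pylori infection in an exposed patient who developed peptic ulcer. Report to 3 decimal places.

PN ≈ 0.721

Let p₁ = 0.132, p₀ = 0.0368.
Under exogeneity and monotonicity, PN = (p₁ − p₀) / p₁.
PN = (0.132 − 0.0368) / 0.132 = 0.0952 / 0.132 ≈ 0.7212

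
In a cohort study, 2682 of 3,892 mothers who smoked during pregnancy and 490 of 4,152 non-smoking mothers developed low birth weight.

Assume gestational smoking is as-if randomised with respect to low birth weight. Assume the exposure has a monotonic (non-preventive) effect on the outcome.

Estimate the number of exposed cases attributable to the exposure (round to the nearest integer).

p₁ = P(outcome | exposed) = 2682/3892 = 0.68911
p₀ = P(outcome | unexposed) = 490/4152 = 0.11802
PN = (p₁ − p₀)/p₁ = (0.68911 − 0.11802) / 0.68911 ≈ 0.82874.
Attributable cases ≈ PN × (exposed cases) = 0.82874 × 2682 ≈ 2222.68.

about 2223 cases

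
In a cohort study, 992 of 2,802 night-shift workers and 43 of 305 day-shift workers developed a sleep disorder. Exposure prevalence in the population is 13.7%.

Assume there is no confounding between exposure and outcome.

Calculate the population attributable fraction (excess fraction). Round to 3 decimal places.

PAF ≈ 0.172

p₁ = P(outcome | exposed) = 992/2802 = 0.35403
p₀ = P(outcome | unexposed) = 43/305 = 0.14098
Overall risk P(Y=1) = π·p₁ + (1−π)·p₀ = 0.137×0.35403 + 0.863×0.14098 = 0.17017.
Under exogeneity, PAF = [P(Y=1) − p₀] / P(Y=1).
PAF = (0.17017 − 0.14098) / 0.17017 ≈ 0.1715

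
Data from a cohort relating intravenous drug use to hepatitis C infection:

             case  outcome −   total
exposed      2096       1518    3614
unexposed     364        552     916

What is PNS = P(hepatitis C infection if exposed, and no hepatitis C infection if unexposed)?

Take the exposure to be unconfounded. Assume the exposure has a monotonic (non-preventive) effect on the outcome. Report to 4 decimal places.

p₁ = P(outcome | exposed) = 2096/3614 = 0.57997
p₀ = P(outcome | unexposed) = 364/916 = 0.39738
Under exogeneity and monotonicity, PNS = p₁ − p₀.
PNS = 0.57997 − 0.39738 = 0.18259

PNS ≈ 0.1826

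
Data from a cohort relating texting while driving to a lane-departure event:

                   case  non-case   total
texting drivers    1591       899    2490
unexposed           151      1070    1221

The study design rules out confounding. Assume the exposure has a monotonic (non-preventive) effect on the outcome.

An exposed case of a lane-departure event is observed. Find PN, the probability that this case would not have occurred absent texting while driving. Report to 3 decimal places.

PN ≈ 0.806

p₁ = P(outcome | exposed) = 1591/2490 = 0.63896
p₀ = P(outcome | unexposed) = 151/1221 = 0.12367
Under exogeneity and monotonicity, PN = (p₁ − p₀) / p₁.
PN = (0.63896 − 0.12367) / 0.63896 = 0.51529 / 0.63896 ≈ 0.8065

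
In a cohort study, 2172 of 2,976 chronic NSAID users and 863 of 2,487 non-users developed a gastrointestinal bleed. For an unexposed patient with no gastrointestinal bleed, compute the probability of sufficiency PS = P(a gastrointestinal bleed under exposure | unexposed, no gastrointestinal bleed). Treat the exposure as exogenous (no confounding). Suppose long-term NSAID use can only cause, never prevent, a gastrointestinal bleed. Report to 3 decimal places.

PS ≈ 0.586

p₁ = P(outcome | exposed) = 2172/2976 = 0.72984
p₀ = P(outcome | unexposed) = 863/2487 = 0.347
Under exogeneity and monotonicity, PS = (p₁ − p₀) / (1 − p₀).
PS = (0.72984 − 0.347) / (1 − 0.347) = 0.38283 / 0.653 ≈ 0.5863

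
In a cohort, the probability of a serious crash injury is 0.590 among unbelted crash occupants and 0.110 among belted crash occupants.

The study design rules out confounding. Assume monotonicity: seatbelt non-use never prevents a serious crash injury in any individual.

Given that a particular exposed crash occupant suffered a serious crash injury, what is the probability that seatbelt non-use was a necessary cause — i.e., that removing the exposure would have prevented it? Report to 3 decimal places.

Let p₁ = 0.59, p₀ = 0.11.
Under exogeneity and monotonicity, PN = (p₁ − p₀) / p₁.
PN = (0.59 − 0.11) / 0.59 = 0.48 / 0.59 ≈ 0.8136

PN ≈ 0.814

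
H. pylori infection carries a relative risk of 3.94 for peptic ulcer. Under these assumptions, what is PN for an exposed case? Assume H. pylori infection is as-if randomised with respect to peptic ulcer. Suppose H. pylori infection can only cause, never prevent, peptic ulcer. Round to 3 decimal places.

Under exogeneity and monotonicity, PN = (RR − 1) / RR = 1 − 1/RR.
PN = (3.94 − 1) / 3.94 = 2.94 / 3.94 ≈ 0.7462

PN ≈ 0.746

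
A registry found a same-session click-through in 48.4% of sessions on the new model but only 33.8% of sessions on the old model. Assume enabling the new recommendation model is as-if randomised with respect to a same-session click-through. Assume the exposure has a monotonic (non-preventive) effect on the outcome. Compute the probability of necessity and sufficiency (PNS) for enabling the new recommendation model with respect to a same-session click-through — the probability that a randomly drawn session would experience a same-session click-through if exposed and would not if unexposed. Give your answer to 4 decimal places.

PNS ≈ 0.1460

p₁ = 0.484, p₀ = 0.338.
Under exogeneity and monotonicity, PNS = p₁ − p₀.
PNS = 0.484 − 0.338 = 0.146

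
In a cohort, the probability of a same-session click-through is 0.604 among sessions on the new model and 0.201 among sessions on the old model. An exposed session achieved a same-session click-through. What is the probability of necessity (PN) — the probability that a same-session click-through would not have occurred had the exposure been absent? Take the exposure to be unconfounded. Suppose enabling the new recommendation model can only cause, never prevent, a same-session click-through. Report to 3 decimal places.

PN ≈ 0.667

Let p₁ = 0.604, p₀ = 0.201.
Under exogeneity and monotonicity, PN = (p₁ − p₀) / p₁.
PN = (0.604 − 0.201) / 0.604 = 0.403 / 0.604 ≈ 0.6672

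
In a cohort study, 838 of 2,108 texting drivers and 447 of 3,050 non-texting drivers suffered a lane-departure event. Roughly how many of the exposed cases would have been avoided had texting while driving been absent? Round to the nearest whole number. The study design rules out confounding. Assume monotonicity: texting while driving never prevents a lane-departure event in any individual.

p₁ = P(outcome | exposed) = 838/2108 = 0.39753
p₀ = P(outcome | unexposed) = 447/3050 = 0.14656
PN = (p₁ − p₀)/p₁ = (0.39753 − 0.14656) / 0.39753 ≈ 0.63133.
Attributable cases ≈ PN × (exposed cases) = 0.63133 × 838 ≈ 529.06.

about 529 cases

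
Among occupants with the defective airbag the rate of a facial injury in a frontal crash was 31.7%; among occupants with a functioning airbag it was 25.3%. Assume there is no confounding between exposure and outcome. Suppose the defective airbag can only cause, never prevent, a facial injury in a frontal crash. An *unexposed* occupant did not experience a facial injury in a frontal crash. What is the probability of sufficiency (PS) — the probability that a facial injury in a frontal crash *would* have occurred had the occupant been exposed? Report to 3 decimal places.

p₁ = 0.317, p₀ = 0.253.
Under exogeneity and monotonicity, PS = (p₁ − p₀) / (1 − p₀).
PS = (0.317 − 0.253) / (1 − 0.253) = 0.064 / 0.747 ≈ 0.0857

PS ≈ 0.086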